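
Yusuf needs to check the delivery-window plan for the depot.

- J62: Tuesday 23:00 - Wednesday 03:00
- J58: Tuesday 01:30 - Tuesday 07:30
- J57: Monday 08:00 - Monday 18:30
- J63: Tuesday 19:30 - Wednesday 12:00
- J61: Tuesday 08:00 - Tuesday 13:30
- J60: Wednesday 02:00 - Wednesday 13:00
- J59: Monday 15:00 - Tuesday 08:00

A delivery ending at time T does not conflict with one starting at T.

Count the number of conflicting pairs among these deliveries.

5

Sorted by start: J57, J59, J58, J61, J63, J62, J60.
J59 starts before J57 ends → J57 and J59 overlap.
J58 starts after J57 ends — done with J57.
J58 starts before J59 ends → J59 and J58 overlap.
J61 starts exactly when J59 ends (back-to-back, no overlap) — done with J59.
J61 starts after J58 ends — done with J58.
J63 starts after J61 ends — done with J61.
J62 starts before J63 ends → J63 and J62 overlap.
J60 starts before J63 ends → J63 and J60 overlap.
J60 starts before J62 ends → J62 and J60 overlap.
Overlapping pairs: J57 & J59, J58 & J59, J60 & J62, J60 & J63, J62 & J63 — 5 in total.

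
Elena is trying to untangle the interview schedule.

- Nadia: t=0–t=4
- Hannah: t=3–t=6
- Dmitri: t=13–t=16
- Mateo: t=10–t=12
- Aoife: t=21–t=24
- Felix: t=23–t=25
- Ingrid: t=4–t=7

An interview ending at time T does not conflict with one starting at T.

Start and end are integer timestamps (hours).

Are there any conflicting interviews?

Sorted by start: Nadia, Hannah, Ingrid, Mateo, Dmitri, Aoife, Felix.
Hannah starts before Nadia ends → Nadia and Hannah overlap.
That's a conflict, so the schedule is not conflict-free.

Yes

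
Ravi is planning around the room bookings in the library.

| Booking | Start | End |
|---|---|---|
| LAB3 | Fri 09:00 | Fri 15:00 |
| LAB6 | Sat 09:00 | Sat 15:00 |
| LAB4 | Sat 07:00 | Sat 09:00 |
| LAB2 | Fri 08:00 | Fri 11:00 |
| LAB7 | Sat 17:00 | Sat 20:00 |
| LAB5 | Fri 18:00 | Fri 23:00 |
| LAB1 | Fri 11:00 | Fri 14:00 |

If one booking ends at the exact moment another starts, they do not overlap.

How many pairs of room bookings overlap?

Sorted by start: LAB2, LAB3, LAB1, LAB5, LAB4, LAB6, LAB7.
LAB3 starts before LAB2 ends → LAB2 and LAB3 overlap.
LAB1 starts exactly when LAB2 ends (back-to-back, no overlap) — done with LAB2.
LAB1 starts before LAB3 ends → LAB3 and LAB1 overlap.
LAB5 starts after LAB3 ends — done with LAB3.
LAB5 starts after LAB1 ends — done with LAB1.
LAB4 starts after LAB5 ends — done with LAB5.
LAB6 starts exactly when LAB4 ends (back-to-back, no overlap) — done with LAB4.
LAB7 starts after LAB6 ends.
Overlapping pairs: LAB1 & LAB3, LAB2 & LAB3 — 2 in total.

2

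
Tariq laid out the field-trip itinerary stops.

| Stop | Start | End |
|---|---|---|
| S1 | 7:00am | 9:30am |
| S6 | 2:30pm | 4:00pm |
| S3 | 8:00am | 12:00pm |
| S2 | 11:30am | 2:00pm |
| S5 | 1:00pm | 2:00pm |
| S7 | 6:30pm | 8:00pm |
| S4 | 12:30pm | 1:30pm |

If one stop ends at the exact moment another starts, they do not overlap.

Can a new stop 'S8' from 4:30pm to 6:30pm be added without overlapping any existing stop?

Yes — the slot is free

S1: ends 9:30am at or before S8 starts 4:30pm → clear.
S3: ends 12:00pm at or before S8 starts 4:30pm → clear.
S2: ends 2:00pm at or before S8 starts 4:30pm → clear.
S4: ends 1:30pm at or before S8 starts 4:30pm → clear.
S5: ends 2:00pm at or before S8 starts 4:30pm → clear.
S6: ends 4:00pm at or before S8 starts 4:30pm → clear.
S7: starts 6:30pm at or after S8 ends 6:30pm → clear.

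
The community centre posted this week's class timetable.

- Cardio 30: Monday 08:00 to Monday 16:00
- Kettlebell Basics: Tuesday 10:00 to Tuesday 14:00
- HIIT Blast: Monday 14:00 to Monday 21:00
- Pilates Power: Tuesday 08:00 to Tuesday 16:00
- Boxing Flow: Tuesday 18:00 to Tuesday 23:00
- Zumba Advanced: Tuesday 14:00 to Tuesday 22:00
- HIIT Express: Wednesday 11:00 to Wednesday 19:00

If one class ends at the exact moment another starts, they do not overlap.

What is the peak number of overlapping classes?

Sweep the timeline, counting +1 at each start and −1 at each end (ends before starts at a tie):
Monday 08:00 start Cardio 30 → 1
Monday 14:00 start HIIT Blast → 2
Monday 16:00 end Cardio 30 → 1
Monday 21:00 end HIIT Blast → 0
Tuesday 08:00 start Pilates Power → 1
Tuesday 10:00 start Kettlebell Basics → 2
Tuesday 14:00 end Kettlebell Basics → 1
Tuesday 14:00 start Zumba Advanced → 2
Tuesday 16:00 end Pilates Power → 1
Tuesday 18:00 start Boxing Flow → 2
Tuesday 22:00 end Zumba Advanced → 1
Tuesday 23:00 end Boxing Flow → 0
Wednesday 11:00 start HIIT Express → 1
Wednesday 19:00 end HIIT Express → 0
Peak is 2, at Monday 14:00 (Cardio 30, HIIT Blast).

2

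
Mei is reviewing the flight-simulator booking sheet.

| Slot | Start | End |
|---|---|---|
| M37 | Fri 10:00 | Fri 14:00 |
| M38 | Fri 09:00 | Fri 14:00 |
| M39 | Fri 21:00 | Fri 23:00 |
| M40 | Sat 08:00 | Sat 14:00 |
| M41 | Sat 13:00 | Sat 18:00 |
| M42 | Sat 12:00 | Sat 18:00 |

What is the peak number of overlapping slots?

3

Sort all start/end points and keep a running count:
Fri 09:00 start M38 → 1
Fri 10:00 start M37 → 2
Fri 14:00 end M37 → 1
Fri 14:00 end M38 → 0
Fri 21:00 start M39 → 1
Fri 23:00 end M39 → 0
Sat 08:00 start M40 → 1
Sat 12:00 start M42 → 2
Sat 13:00 start M41 → 3
Sat 14:00 end M40 → 2
Sat 18:00 end M41 → 1
Sat 18:00 end M42 → 0
Peak is 3, at Sat 13:00 (M40, M41, M42).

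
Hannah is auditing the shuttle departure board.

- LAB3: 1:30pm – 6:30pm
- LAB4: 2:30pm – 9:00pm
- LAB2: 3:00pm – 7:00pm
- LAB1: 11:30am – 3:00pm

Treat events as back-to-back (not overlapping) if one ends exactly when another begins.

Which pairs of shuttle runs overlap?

LAB1 & LAB3, LAB1 & LAB4, LAB2 & LAB3, LAB2 & LAB4, LAB3 & LAB4

Sorted by start: LAB1, LAB3, LAB4, LAB2.
LAB3 starts before LAB1 ends → LAB1 and LAB3 overlap.
LAB4 starts before LAB1 ends → LAB1 and LAB4 overlap.
LAB2 starts exactly when LAB1 ends (back-to-back, no overlap).
LAB4 starts before LAB3 ends → LAB3 and LAB4 overlap.
LAB2 starts before LAB3 ends → LAB3 and LAB2 overlap.
LAB2 starts before LAB4 ends → LAB4 and LAB2 overlap.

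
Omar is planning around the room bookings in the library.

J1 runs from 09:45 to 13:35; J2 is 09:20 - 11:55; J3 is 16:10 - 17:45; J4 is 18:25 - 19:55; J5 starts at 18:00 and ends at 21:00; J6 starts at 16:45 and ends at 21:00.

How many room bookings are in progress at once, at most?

3

Sweep the timeline, counting +1 at each start and −1 at each end (ends before starts at a tie):
09:20 start J2 → 1
09:45 start J1 → 2
11:55 end J2 → 1
13:35 end J1 → 0
16:10 start J3 → 1
16:45 start J6 → 2
17:45 end J3 → 1
18:00 start J5 → 2
18:25 start J4 → 3
19:55 end J4 → 2
21:00 end J5 → 1
21:00 end J6 → 0
Peak is 3, at 18:25 (J4, J5, J6).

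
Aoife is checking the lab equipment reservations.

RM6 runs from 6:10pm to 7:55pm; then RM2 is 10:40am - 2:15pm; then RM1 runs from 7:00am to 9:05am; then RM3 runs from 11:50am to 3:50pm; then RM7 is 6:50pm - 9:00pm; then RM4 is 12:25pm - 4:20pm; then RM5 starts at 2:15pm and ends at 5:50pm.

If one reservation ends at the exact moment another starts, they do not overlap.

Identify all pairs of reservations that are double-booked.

RM2 & RM3, RM2 & RM4, RM3 & RM4, RM3 & RM5, RM4 & RM5, RM6 & RM7

Two intervals overlap when each starts before the other ends.
Sorted by start: RM1, RM2, RM3, RM4, RM5, RM6, RM7.
RM2 starts after RM1 ends — done with RM1.
RM3 starts before RM2 ends → RM2 and RM3 overlap.
RM4 starts before RM2 ends → RM2 and RM4 overlap.
RM5 starts exactly when RM2 ends (back-to-back, no overlap) — done with RM2.
RM4 starts before RM3 ends → RM3 and RM4 overlap.
RM5 starts before RM3 ends → RM3 and RM5 overlap.
RM6 starts after RM3 ends — done with RM3.
RM5 starts before RM4 ends → RM4 and RM5 overlap.
RM6 starts after RM4 ends — done with RM4.
RM6 starts after RM5 ends — done with RM5.
RM7 starts before RM6 ends → RM6 and RM7 overlap.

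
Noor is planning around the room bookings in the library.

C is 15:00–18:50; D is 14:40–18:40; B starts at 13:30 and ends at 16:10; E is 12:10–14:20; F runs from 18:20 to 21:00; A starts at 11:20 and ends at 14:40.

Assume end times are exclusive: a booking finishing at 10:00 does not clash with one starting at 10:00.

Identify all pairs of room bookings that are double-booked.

A & B, A & E, B & C, B & D, B & E, C & D, C & F, D & F

Sorted by start: A, E, B, D, C, F.
E starts before A ends → A and E overlap.
B starts before A ends → A and B overlap.
D starts exactly when A ends (back-to-back, no overlap), so A has no further overlaps.
B starts before E ends → E and B overlap.
D starts after E ends, so E has no further overlaps.
D starts before B ends → B and D overlap.
C starts before B ends → B and C overlap.
F starts after B ends.
C starts before D ends → D and C overlap.
F starts before D ends → D and F overlap.
F starts before C ends → C and F overlap.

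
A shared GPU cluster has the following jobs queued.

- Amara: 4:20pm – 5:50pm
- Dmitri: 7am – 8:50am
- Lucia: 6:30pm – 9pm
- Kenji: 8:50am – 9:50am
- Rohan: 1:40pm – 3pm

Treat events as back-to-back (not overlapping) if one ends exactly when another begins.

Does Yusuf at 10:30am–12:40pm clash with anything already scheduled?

No — it doesn't clash with anything

Dmitri: ends 8:50am at or before Yusuf starts 10:30am → clear.
Kenji: ends 9:50am at or before Yusuf starts 10:30am → clear.
Rohan: starts 1:40pm at or after Yusuf ends 12:40pm → clear.
Amara: starts 4:20pm at or after Yusuf ends 12:40pm → clear.
Lucia: starts 6:30pm at or after Yusuf ends 12:40pm → clear.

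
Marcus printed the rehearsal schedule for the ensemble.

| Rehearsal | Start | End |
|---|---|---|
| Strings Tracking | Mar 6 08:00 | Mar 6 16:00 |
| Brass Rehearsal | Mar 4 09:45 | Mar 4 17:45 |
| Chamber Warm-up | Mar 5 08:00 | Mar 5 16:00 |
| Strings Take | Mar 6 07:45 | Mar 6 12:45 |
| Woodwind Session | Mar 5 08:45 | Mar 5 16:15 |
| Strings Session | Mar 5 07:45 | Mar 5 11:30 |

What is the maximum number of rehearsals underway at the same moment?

3

Sweep the timeline, counting +1 at each start and −1 at each end (ends before starts at a tie):
Mar 4 09:45 start Brass Rehearsal → 1
Mar 4 17:45 end Brass Rehearsal → 0
Mar 5 07:45 start Strings Session → 1
Mar 5 08:00 start Chamber Warm-up → 2
Mar 5 08:45 start Woodwind Session → 3
Mar 5 11:30 end Strings Session → 2
Mar 5 16:00 end Chamber Warm-up → 1
Mar 5 16:15 end Woodwind Session → 0
Mar 6 07:45 start Strings Take → 1
Mar 6 08:00 start Strings Tracking → 2
Mar 6 12:45 end Strings Take → 1
Mar 6 16:00 end Strings Tracking → 0
Peak is 3, at Mar 5 08:45 (Chamber Warm-up, Strings Session, Woodwind Session).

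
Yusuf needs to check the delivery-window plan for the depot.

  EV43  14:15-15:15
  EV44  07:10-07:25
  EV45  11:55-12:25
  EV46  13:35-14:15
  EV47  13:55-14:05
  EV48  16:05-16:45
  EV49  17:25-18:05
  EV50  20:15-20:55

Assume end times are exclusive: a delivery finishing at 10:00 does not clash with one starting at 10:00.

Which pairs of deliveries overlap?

EV46 & EV47

Sorted by start: EV44, EV45, EV46, EV47, EV43, EV48, EV49, EV50.
EV45 starts after EV44 ends; EV44 is clear from here.
EV46 starts after EV45 ends; EV45 is clear from here.
EV47 starts before EV46 ends → EV46 and EV47 overlap.
EV43 starts exactly when EV46 ends (back-to-back, no overlap); EV46 is clear from here.
EV43 starts after EV47 ends; EV47 is clear from here.
EV48 starts after EV43 ends; EV43 is clear from here.
EV49 starts after EV48 ends; EV48 is clear from here.
EV50 starts after EV49 ends.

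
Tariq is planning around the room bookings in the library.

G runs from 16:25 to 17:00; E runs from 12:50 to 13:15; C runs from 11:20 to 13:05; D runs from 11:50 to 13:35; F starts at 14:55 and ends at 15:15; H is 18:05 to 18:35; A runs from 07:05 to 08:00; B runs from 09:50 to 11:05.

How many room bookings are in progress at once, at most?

3

Sort all start/end points and keep a running count:
07:05 start A → 1
08:00 end A → 0
09:50 start B → 1
11:05 end B → 0
11:20 start C → 1
11:50 start D → 2
12:50 start E → 3
13:05 end C → 2
13:15 end E → 1
13:35 end D → 0
14:55 start F → 1
15:15 end F → 0
16:25 start G → 1
17:00 end G → 0
18:05 start H → 1
18:35 end H → 0
Peak is 3, at 12:50 (C, D, E).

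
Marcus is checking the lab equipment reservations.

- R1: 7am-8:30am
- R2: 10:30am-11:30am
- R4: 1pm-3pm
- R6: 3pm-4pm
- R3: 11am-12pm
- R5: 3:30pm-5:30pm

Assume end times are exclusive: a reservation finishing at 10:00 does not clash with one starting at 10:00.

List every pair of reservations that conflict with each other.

R2 & R3, R5 & R6

Sorted by start: R1, R2, R3, R4, R6, R5.
R2 starts after R1 ends, so R1 has no further overlaps.
R3 starts before R2 ends → R2 and R3 overlap.
R4 starts after R2 ends, so R2 has no further overlaps.
R4 starts after R3 ends, so R3 has no further overlaps.
R6 starts exactly when R4 ends (back-to-back, no overlap), so R4 has no further overlaps.
R5 starts before R6 ends → R6 and R5 overlap.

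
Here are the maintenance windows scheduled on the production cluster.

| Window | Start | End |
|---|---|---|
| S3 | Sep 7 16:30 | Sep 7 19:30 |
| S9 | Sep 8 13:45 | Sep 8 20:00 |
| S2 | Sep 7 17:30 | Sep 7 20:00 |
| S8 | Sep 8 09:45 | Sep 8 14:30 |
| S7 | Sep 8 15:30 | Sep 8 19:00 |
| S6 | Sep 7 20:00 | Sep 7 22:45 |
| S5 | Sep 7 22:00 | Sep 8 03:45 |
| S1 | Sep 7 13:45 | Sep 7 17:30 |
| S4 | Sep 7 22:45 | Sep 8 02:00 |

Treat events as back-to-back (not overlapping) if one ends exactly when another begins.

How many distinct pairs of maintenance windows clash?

6

Check each pair: they overlap iff neither finishes before the other starts.
Sorted by start: S1, S3, S2, S6, S5, S4, S8, S9, S7.
S3 starts before S1 ends → S1 and S3 overlap.
S2 starts exactly when S1 ends (back-to-back, no overlap), so S1 has no further overlaps.
S2 starts before S3 ends → S3 and S2 overlap.
S6 starts after S3 ends, so S3 has no further overlaps.
S6 starts exactly when S2 ends (back-to-back, no overlap), so S2 has no further overlaps.
S5 starts before S6 ends → S6 and S5 overlap.
S4 starts exactly when S6 ends (back-to-back, no overlap), so S6 has no further overlaps.
S4 starts before S5 ends → S5 and S4 overlap.
S8 starts after S5 ends, so S5 has no further overlaps.
S8 starts after S4 ends, so S4 has no further overlaps.
S9 starts before S8 ends → S8 and S9 overlap.
S7 starts after S8 ends.
S7 starts before S9 ends → S9 and S7 overlap.
Overlapping pairs: S1 & S3, S2 & S3, S4 & S5, S5 & S6, S7 & S9, S8 & S9 — 6 in total.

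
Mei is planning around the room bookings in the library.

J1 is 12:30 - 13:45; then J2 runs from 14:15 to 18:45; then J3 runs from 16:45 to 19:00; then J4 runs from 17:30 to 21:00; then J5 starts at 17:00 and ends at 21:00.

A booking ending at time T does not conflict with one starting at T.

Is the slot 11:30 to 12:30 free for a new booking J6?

J1: starts 12:30 at or after J6 ends 12:30 → clear.
J2: starts 14:15 at or after J6 ends 12:30 → clear.
J3: starts 16:45 at or after J6 ends 12:30 → clear.
J5: starts 17:00 at or after J6 ends 12:30 → clear.
J4: starts 17:30 at or after J6 ends 12:30 → clear.

Yes — the slot is free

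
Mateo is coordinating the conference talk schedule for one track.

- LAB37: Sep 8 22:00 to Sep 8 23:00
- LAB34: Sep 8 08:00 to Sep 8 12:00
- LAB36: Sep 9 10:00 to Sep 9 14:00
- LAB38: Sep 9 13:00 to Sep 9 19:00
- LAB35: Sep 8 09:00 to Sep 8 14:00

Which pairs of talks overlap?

LAB34 & LAB35, LAB36 & LAB38

Sorted by start: LAB34, LAB35, LAB37, LAB36, LAB38.
LAB35 starts before LAB34 ends → LAB34 and LAB35 overlap.
LAB37 starts after LAB34 ends; LAB34 is clear from here.
LAB37 starts after LAB35 ends; LAB35 is clear from here.
LAB36 starts after LAB37 ends; LAB37 is clear from here.
LAB38 starts before LAB36 ends → LAB36 and LAB38 overlap.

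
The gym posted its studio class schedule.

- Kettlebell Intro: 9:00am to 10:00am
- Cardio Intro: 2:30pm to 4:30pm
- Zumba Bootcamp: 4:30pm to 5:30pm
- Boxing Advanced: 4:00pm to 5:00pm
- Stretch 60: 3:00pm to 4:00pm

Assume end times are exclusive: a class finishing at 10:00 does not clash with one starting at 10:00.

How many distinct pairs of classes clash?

3

Sorted by start: Kettlebell Intro, Cardio Intro, Stretch 60, Boxing Advanced, Zumba Bootcamp.
Cardio Intro starts after Kettlebell Intro ends — done with Kettlebell Intro.
Stretch 60 starts before Cardio Intro ends → Cardio Intro and Stretch 60 overlap.
Boxing Advanced starts before Cardio Intro ends → Cardio Intro and Boxing Advanced overlap.
Zumba Bootcamp starts exactly when Cardio Intro ends (back-to-back, no overlap).
Boxing Advanced starts exactly when Stretch 60 ends (back-to-back, no overlap) — done with Stretch 60.
Zumba Bootcamp starts before Boxing Advanced ends → Boxing Advanced and Zumba Bootcamp overlap.
Overlapping pairs: Boxing Advanced & Cardio Intro, Boxing Advanced & Zumba Bootcamp, Cardio Intro & Stretch 60 — 3 in total.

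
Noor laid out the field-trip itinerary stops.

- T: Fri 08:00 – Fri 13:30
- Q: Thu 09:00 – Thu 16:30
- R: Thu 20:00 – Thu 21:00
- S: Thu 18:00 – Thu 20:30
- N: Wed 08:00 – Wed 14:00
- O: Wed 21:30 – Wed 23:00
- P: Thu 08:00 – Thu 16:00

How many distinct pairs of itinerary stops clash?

Sorted by start: N, O, P, Q, S, R, T.
O starts after N ends, so N has no further overlaps.
P starts after O ends, so O has no further overlaps.
Q starts before P ends → P and Q overlap.
S starts after P ends, so P has no further overlaps.
S starts after Q ends, so Q has no further overlaps.
R starts before S ends → S and R overlap.
T starts after S ends.
T starts after R ends.
Overlapping pairs: P & Q, R & S — 2 in total.

2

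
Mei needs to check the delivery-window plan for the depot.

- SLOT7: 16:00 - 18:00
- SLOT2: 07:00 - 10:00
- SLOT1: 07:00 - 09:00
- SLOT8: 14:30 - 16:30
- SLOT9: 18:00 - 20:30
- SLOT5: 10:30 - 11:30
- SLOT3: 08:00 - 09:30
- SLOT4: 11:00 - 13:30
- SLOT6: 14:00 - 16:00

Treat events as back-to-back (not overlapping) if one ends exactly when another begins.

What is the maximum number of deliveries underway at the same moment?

3

Sweep the timeline, counting +1 at each start and −1 at each end (ends before starts at a tie):
07:00 start SLOT1 → 1
07:00 start SLOT2 → 2
08:00 start SLOT3 → 3
09:00 end SLOT1 → 2
09:30 end SLOT3 → 1
10:00 end SLOT2 → 0
10:30 start SLOT5 → 1
11:00 start SLOT4 → 2
11:30 end SLOT5 → 1
13:30 end SLOT4 → 0
14:00 start SLOT6 → 1
14:30 start SLOT8 → 2
16:00 end SLOT6 → 1
16:00 start SLOT7 → 2
16:30 end SLOT8 → 1
18:00 end SLOT7 → 0
18:00 start SLOT9 → 1
20:30 end SLOT9 → 0
Peak is 3, at 08:00 (SLOT1, SLOT2, SLOT3).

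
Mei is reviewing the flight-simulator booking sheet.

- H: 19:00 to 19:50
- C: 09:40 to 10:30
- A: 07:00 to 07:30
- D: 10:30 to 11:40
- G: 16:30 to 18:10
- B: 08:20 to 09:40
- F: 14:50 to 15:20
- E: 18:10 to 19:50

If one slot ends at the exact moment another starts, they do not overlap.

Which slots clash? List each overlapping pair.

E & H

Sorted by start: A, B, C, D, F, G, E, H.
B starts after A ends — done with A.
C starts exactly when B ends (back-to-back, no overlap) — done with B.
D starts exactly when C ends (back-to-back, no overlap) — done with C.
F starts after D ends — done with D.
G starts after F ends — done with F.
E starts exactly when G ends (back-to-back, no overlap) — done with G.
H starts before E ends → E and H overlap.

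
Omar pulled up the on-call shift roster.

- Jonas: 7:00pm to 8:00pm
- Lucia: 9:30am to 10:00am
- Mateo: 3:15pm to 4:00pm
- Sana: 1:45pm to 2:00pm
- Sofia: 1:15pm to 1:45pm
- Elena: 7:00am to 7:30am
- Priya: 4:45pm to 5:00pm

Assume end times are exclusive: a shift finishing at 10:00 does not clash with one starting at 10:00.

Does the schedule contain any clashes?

Sorted by start: Elena, Lucia, Sofia, Sana, Mateo, Priya, Jonas.
Lucia starts after Elena ends; Elena is clear from here.
Sofia starts after Lucia ends; Lucia is clear from here.
Sana starts exactly when Sofia ends (back-to-back, no overlap); Sofia is clear from here.
Mateo starts after Sana ends; Sana is clear from here.
Priya starts after Mateo ends; Mateo is clear from here.
Jonas starts after Priya ends.
Every pair is clear; the schedule has no overlaps.

No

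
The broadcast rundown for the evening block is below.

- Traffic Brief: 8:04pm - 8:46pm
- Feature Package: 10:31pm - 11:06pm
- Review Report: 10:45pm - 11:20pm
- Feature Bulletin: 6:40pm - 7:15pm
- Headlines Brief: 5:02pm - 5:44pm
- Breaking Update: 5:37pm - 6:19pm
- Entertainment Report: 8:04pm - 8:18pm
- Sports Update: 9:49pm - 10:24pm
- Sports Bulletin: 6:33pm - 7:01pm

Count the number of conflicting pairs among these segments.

Sorted by start: Headlines Brief, Breaking Update, Sports Bulletin, Feature Bulletin, Traffic Brief, Entertainment Report, Sports Update, Feature Package, Review Report.
Breaking Update starts before Headlines Brief ends → Headlines Brief and Breaking Update overlap.
Sports Bulletin starts after Headlines Brief ends, so nothing later overlaps Headlines Brief either.
Sports Bulletin starts after Breaking Update ends, so nothing later overlaps Breaking Update either.
Feature Bulletin starts before Sports Bulletin ends → Sports Bulletin and Feature Bulletin overlap.
Traffic Brief starts after Sports Bulletin ends, so nothing later overlaps Sports Bulletin either.
Traffic Brief starts after Feature Bulletin ends, so nothing later overlaps Feature Bulletin either.
Entertainment Report starts before Traffic Brief ends → Traffic Brief and Entertainment Report overlap.
Sports Update starts after Traffic Brief ends, so nothing later overlaps Traffic Brief either.
Sports Update starts after Entertainment Report ends, so nothing later overlaps Entertainment Report either.
Feature Package starts after Sports Update ends, so nothing later overlaps Sports Update either.
Review Report starts before Feature Package ends → Feature Package and Review Report overlap.
Overlapping pairs: Breaking Update & Headlines Brief, Entertainment Report & Traffic Brief, Feature Bulletin & Sports Bulletin, Feature Package & Review Report — 4 in total.

4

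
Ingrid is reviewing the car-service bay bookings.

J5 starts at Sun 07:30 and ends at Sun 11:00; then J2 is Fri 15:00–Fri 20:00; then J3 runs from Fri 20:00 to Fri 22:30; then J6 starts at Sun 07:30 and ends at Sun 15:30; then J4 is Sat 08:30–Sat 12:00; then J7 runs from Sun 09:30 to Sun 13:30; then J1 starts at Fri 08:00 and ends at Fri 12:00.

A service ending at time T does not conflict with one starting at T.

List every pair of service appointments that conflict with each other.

Sorted by start: J1, J2, J3, J4, J5, J6, J7.
J2 starts after J1 ends, so J1 has no further overlaps.
J3 starts exactly when J2 ends (back-to-back, no overlap), so J2 has no further overlaps.
J4 starts after J3 ends, so J3 has no further overlaps.
J5 starts after J4 ends, so J4 has no further overlaps.
J6 starts before J5 ends → J5 and J6 overlap.
J7 starts before J5 ends → J5 and J7 overlap.
J7 starts before J6 ends → J6 and J7 overlap.

J5 & J6, J5 & J7, J6 & J7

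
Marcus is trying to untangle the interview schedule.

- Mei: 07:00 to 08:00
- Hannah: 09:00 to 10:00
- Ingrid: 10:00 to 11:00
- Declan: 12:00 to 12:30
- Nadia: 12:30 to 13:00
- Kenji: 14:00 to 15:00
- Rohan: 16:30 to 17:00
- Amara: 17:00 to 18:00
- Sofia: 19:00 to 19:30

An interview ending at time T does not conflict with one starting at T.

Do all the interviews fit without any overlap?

Sorted by start: Mei, Hannah, Ingrid, Declan, Nadia, Kenji, Rohan, Amara, Sofia.
Hannah starts after Mei ends; Mei is clear from here.
Ingrid starts exactly when Hannah ends (back-to-back, no overlap); Hannah is clear from here.
Declan starts after Ingrid ends; Ingrid is clear from here.
Nadia starts exactly when Declan ends (back-to-back, no overlap); Declan is clear from here.
Kenji starts after Nadia ends; Nadia is clear from here.
Rohan starts after Kenji ends; Kenji is clear from here.
Amara starts exactly when Rohan ends (back-to-back, no overlap); Rohan is clear from here.
Sofia starts after Amara ends.
Every pair is clear; the schedule has no overlaps.

Yes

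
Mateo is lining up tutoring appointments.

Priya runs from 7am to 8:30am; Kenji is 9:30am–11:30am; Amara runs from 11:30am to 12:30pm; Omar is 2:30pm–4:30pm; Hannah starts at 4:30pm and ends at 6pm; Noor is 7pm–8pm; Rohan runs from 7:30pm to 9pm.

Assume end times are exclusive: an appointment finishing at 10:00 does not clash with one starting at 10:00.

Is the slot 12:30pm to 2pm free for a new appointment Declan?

Yes — the slot is free

Priya: ends 8:30am at or before Declan starts 12:30pm → clear.
Kenji: ends 11:30am at or before Declan starts 12:30pm → clear.
Amara: ends 12:30pm at or before Declan starts 12:30pm → clear.
Omar: starts 2:30pm at or after Declan ends 2pm → clear.
Hannah: starts 4:30pm at or after Declan ends 2pm → clear.
Noor: starts 7pm at or after Declan ends 2pm → clear.
Rohan: starts 7:30pm at or after Declan ends 2pm → clear.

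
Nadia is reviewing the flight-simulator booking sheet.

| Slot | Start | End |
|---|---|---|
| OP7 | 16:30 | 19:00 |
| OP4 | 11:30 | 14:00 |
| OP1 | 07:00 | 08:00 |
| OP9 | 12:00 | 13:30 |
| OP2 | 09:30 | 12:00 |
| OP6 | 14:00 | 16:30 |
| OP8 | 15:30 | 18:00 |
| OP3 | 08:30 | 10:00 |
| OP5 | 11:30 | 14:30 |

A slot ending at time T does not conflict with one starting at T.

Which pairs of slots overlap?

OP2 & OP3, OP2 & OP4, OP2 & OP5, OP4 & OP5, OP4 & OP9, OP5 & OP6, OP5 & OP9, OP6 & OP8, OP7 & OP8

Check each pair: they overlap iff neither finishes before the other starts.
Sorted by start: OP1, OP3, OP2, OP4, OP5, OP9, OP6, OP8, OP7.
OP3 starts after OP1 ends; OP1 is clear from here.
OP2 starts before OP3 ends → OP3 and OP2 overlap.
OP4 starts after OP3 ends; OP3 is clear from here.
OP4 starts before OP2 ends → OP2 and OP4 overlap.
OP5 starts before OP2 ends → OP2 and OP5 overlap.
OP9 starts exactly when OP2 ends (back-to-back, no overlap); OP2 is clear from here.
OP5 starts before OP4 ends → OP4 and OP5 overlap.
OP9 starts before OP4 ends → OP4 and OP9 overlap.
OP6 starts exactly when OP4 ends (back-to-back, no overlap); OP4 is clear from here.
OP9 starts before OP5 ends → OP5 and OP9 overlap.
OP6 starts before OP5 ends → OP5 and OP6 overlap.
OP8 starts after OP5 ends; OP5 is clear from here.
OP6 starts after OP9 ends; OP9 is clear from here.
OP8 starts before OP6 ends → OP6 and OP8 overlap.
OP7 starts exactly when OP6 ends (back-to-back, no overlap).
OP7 starts before OP8 ends → OP8 and OP7 overlap.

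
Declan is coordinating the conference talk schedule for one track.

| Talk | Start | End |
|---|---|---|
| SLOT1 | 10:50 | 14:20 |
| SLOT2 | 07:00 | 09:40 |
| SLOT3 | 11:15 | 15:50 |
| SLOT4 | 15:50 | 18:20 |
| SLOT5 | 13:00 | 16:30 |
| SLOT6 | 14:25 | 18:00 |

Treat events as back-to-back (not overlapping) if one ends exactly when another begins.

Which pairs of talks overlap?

Sorted by start: SLOT2, SLOT1, SLOT3, SLOT5, SLOT6, SLOT4.
SLOT1 starts after SLOT2 ends — done with SLOT2.
SLOT3 starts before SLOT1 ends → SLOT1 and SLOT3 overlap.
SLOT5 starts before SLOT1 ends → SLOT1 and SLOT5 overlap.
SLOT6 starts after SLOT1 ends — done with SLOT1.
SLOT5 starts before SLOT3 ends → SLOT3 and SLOT5 overlap.
SLOT6 starts before SLOT3 ends → SLOT3 and SLOT6 overlap.
SLOT4 starts exactly when SLOT3 ends (back-to-back, no overlap).
SLOT6 starts before SLOT5 ends → SLOT5 and SLOT6 overlap.
SLOT4 starts before SLOT5 ends → SLOT5 and SLOT4 overlap.
SLOT4 starts before SLOT6 ends → SLOT6 and SLOT4 overlap.

SLOT1 & SLOT3, SLOT1 & SLOT5, SLOT3 & SLOT5, SLOT3 & SLOT6, SLOT4 & SLOT5, SLOT4 & SLOT6, SLOT5 & SLOT6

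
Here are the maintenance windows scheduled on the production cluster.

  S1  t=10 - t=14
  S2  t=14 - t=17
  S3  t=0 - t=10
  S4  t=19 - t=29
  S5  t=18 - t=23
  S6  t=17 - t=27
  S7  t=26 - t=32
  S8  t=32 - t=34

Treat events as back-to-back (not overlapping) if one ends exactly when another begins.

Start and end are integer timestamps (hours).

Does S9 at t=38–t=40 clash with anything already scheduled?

S3: ends t=10 at or before S9 starts t=38 → clear.
S1: ends t=14 at or before S9 starts t=38 → clear.
S2: ends t=17 at or before S9 starts t=38 → clear.
S6: ends t=27 at or before S9 starts t=38 → clear.
S5: ends t=23 at or before S9 starts t=38 → clear.
S4: ends t=29 at or before S9 starts t=38 → clear.
S7: ends t=32 at or before S9 starts t=38 → clear.
S8: ends t=34 at or before S9 starts t=38 → clear.

No — it doesn't clash with anything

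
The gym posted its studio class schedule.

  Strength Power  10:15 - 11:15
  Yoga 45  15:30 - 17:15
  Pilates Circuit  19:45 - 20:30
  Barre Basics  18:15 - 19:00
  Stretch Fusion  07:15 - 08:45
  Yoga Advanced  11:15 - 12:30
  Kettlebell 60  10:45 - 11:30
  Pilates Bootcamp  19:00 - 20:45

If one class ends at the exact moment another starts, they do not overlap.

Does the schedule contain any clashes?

Yes

Sorted by start: Stretch Fusion, Strength Power, Kettlebell 60, Yoga Advanced, Yoga 45, Barre Basics, Pilates Bootcamp, Pilates Circuit.
Strength Power starts after Stretch Fusion ends, so Stretch Fusion has no further overlaps.
Kettlebell 60 starts before Strength Power ends → Strength Power and Kettlebell 60 overlap.
That's a conflict, so the schedule is not conflict-free.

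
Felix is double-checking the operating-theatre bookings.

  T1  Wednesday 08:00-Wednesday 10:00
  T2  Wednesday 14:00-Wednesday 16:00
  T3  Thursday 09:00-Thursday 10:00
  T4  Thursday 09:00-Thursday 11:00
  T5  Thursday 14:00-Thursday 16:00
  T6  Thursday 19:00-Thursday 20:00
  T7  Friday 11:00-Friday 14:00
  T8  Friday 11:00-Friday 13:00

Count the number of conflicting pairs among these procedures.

Sorted by start: T1, T2, T3, T4, T5, T6, T7, T8.
T2 starts after T1 ends, so T1 has no further overlaps.
T3 starts after T2 ends, so T2 has no further overlaps.
T4 starts before T3 ends → T3 and T4 overlap.
T5 starts after T3 ends, so T3 has no further overlaps.
T5 starts after T4 ends, so T4 has no further overlaps.
T6 starts after T5 ends, so T5 has no further overlaps.
T7 starts after T6 ends, so T6 has no further overlaps.
T8 starts before T7 ends → T7 and T8 overlap.
Overlapping pairs: T3 & T4, T7 & T8 — 2 in total.

2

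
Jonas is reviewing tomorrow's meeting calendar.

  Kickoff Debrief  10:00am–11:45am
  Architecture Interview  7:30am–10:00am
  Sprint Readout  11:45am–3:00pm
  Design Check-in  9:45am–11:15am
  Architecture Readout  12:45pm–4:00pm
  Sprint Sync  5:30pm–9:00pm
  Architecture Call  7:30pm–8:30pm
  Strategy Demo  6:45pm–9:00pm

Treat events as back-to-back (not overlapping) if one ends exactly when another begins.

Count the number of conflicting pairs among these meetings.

6

Two intervals overlap when each starts before the other ends.
Sorted by start: Architecture Interview, Design Check-in, Kickoff Debrief, Sprint Readout, Architecture Readout, Sprint Sync, Strategy Demo, Architecture Call.
Design Check-in starts before Architecture Interview ends → Architecture Interview and Design Check-in overlap.
Kickoff Debrief starts exactly when Architecture Interview ends (back-to-back, no overlap), so Architecture Interview has no further overlaps.
Kickoff Debrief starts before Design Check-in ends → Design Check-in and Kickoff Debrief overlap.
Sprint Readout starts after Design Check-in ends, so Design Check-in has no further overlaps.
Sprint Readout starts exactly when Kickoff Debrief ends (back-to-back, no overlap), so Kickoff Debrief has no further overlaps.
Architecture Readout starts before Sprint Readout ends → Sprint Readout and Architecture Readout overlap.
Sprint Sync starts after Sprint Readout ends, so Sprint Readout has no further overlaps.
Sprint Sync starts after Architecture Readout ends, so Architecture Readout has no further overlaps.
Strategy Demo starts before Sprint Sync ends → Sprint Sync and Strategy Demo overlap.
Architecture Call starts before Sprint Sync ends → Sprint Sync and Architecture Call overlap.
Architecture Call starts before Strategy Demo ends → Strategy Demo and Architecture Call overlap.
Overlapping pairs: Architecture Call & Sprint Sync, Architecture Call & Strategy Demo, Architecture Interview & Design Check-in, Architecture Readout & Sprint Readout, Design Check-in & Kickoff Debrief, Sprint Sync & Strategy Demo — 6 in total.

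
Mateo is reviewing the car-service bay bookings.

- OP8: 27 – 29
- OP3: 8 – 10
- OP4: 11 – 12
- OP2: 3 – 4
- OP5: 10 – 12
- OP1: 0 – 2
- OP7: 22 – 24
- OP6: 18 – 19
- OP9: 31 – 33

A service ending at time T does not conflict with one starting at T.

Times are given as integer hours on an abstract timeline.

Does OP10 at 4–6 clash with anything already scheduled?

No — it doesn't clash with anything

OP1: ends 2 at or before OP10 starts 4 → clear.
OP2: ends 4 at or before OP10 starts 4 → clear.
OP3: starts 8 at or after OP10 ends 6 → clear.
OP5: starts 10 at or after OP10 ends 6 → clear.
OP4: starts 11 at or after OP10 ends 6 → clear.
OP6: starts 18 at or after OP10 ends 6 → clear.
OP7: starts 22 at or after OP10 ends 6 → clear.
OP8: starts 27 at or after OP10 ends 6 → clear.
OP9: starts 31 at or after OP10 ends 6 → clear.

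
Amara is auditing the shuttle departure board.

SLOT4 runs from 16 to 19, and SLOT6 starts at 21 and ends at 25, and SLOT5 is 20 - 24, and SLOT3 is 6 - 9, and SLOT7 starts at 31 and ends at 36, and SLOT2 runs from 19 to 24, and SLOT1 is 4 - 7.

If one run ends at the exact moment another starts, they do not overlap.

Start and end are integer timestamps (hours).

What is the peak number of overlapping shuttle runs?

Walk through starts and ends in time order (an end at T is processed before a start at T):
4 start SLOT1 → 1
6 start SLOT3 → 2
7 end SLOT1 → 1
9 end SLOT3 → 0
16 start SLOT4 → 1
19 end SLOT4 → 0
19 start SLOT2 → 1
20 start SLOT5 → 2
21 start SLOT6 → 3
24 end SLOT2 → 2
24 end SLOT5 → 1
25 end SLOT6 → 0
31 start SLOT7 → 1
36 end SLOT7 → 0
Peak is 3, at 21 (SLOT2, SLOT5, SLOT6).

3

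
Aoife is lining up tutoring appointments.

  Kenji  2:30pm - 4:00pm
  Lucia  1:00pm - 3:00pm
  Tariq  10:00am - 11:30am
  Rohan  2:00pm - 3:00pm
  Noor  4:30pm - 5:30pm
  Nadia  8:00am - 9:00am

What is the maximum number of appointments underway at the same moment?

Walk through starts and ends in time order (an end at T is processed before a start at T):
8:00am start Nadia → 1
9:00am end Nadia → 0
10:00am start Tariq → 1
11:30am end Tariq → 0
1:00pm start Lucia → 1
2:00pm start Rohan → 2
2:30pm start Kenji → 3
3:00pm end Lucia → 2
3:00pm end Rohan → 1
4:00pm end Kenji → 0
4:30pm start Noor → 1
5:30pm end Noor → 0
Peak is 3, at 2:30pm (Kenji, Lucia, Rohan).

3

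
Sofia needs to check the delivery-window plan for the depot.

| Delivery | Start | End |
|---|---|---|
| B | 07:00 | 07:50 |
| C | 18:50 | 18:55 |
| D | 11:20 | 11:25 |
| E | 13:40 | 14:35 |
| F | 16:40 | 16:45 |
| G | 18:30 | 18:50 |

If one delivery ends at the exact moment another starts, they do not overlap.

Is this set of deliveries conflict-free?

Sorted by start: B, D, E, F, G, C.
D starts after B ends, so B has no further overlaps.
E starts after D ends, so D has no further overlaps.
F starts after E ends, so E has no further overlaps.
G starts after F ends, so F has no further overlaps.
C starts exactly when G ends (back-to-back, no overlap).
Every pair is clear; the schedule has no overlaps.

Yes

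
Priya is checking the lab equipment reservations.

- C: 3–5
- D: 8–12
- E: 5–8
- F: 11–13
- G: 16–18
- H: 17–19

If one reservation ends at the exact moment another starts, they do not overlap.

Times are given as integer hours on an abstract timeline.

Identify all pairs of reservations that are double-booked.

D & F, G & H

Sorted by start: C, E, D, F, G, H.
E starts exactly when C ends (back-to-back, no overlap) — done with C.
D starts exactly when E ends (back-to-back, no overlap) — done with E.
F starts before D ends → D and F overlap.
G starts after D ends — done with D.
G starts after F ends — done with F.
H starts before G ends → G and H overlap.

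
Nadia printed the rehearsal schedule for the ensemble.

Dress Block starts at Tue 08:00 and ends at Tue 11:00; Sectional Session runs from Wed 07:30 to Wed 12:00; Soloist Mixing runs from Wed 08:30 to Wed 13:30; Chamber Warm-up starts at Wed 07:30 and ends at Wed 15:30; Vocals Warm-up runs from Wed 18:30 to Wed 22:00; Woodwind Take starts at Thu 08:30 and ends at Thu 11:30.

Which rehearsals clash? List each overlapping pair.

Chamber Warm-up & Sectional Session, Chamber Warm-up & Soloist Mixing, Sectional Session & Soloist Mixing

Sorted by start: Dress Block, Sectional Session, Chamber Warm-up, Soloist Mixing, Vocals Warm-up, Woodwind Take.
Sectional Session starts after Dress Block ends, so Dress Block has no further overlaps.
Chamber Warm-up starts before Sectional Session ends → Sectional Session and Chamber Warm-up overlap.
Soloist Mixing starts before Sectional Session ends → Sectional Session and Soloist Mixing overlap.
Vocals Warm-up starts after Sectional Session ends, so Sectional Session has no further overlaps.
Soloist Mixing starts before Chamber Warm-up ends → Chamber Warm-up and Soloist Mixing overlap.
Vocals Warm-up starts after Chamber Warm-up ends, so Chamber Warm-up has no further overlaps.
Vocals Warm-up starts after Soloist Mixing ends, so Soloist Mixing has no further overlaps.
Woodwind Take starts after Vocals Warm-up ends.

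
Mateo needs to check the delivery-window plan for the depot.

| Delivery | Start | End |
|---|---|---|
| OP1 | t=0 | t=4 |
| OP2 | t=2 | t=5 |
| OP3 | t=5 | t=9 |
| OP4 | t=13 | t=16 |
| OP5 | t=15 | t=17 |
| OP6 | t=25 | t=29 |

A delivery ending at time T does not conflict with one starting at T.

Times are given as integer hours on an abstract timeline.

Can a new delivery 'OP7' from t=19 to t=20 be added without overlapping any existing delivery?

OP1: ends t=4 at or before OP7 starts t=19 → clear.
OP2: ends t=5 at or before OP7 starts t=19 → clear.
OP3: ends t=9 at or before OP7 starts t=19 → clear.
OP4: ends t=16 at or before OP7 starts t=19 → clear.
OP5: ends t=17 at or before OP7 starts t=19 → clear.
OP6: starts t=25 at or after OP7 ends t=20 → clear.

Yes — the slot is free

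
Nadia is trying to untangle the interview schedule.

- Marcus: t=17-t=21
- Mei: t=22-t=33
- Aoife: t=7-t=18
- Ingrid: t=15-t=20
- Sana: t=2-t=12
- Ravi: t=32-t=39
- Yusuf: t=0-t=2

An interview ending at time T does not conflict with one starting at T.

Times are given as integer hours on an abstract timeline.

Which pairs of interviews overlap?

Two intervals overlap when each starts before the other ends.
Sorted by start: Yusuf, Sana, Aoife, Ingrid, Marcus, Mei, Ravi.
Sana starts exactly when Yusuf ends (back-to-back, no overlap), so nothing later overlaps Yusuf either.
Aoife starts before Sana ends → Sana and Aoife overlap.
Ingrid starts after Sana ends, so nothing later overlaps Sana either.
Ingrid starts before Aoife ends → Aoife and Ingrid overlap.
Marcus starts before Aoife ends → Aoife and Marcus overlap.
Mei starts after Aoife ends, so nothing later overlaps Aoife either.
Marcus starts before Ingrid ends → Ingrid and Marcus overlap.
Mei starts after Ingrid ends, so nothing later overlaps Ingrid either.
Mei starts after Marcus ends, so nothing later overlaps Marcus either.
Ravi starts before Mei ends → Mei and Ravi overlap.

Aoife & Ingrid, Aoife & Marcus, Aoife & Sana, Ingrid & Marcus, Mei & Ravi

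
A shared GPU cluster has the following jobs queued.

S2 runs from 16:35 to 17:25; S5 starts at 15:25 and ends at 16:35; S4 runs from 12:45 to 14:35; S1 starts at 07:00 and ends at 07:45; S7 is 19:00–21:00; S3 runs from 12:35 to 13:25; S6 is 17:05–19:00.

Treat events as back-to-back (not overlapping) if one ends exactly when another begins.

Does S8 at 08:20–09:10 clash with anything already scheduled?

S1: ends 07:45 at or before S8 starts 08:20 → clear.
S3: starts 12:35 at or after S8 ends 09:10 → clear.
S4: starts 12:45 at or after S8 ends 09:10 → clear.
S5: starts 15:25 at or after S8 ends 09:10 → clear.
S2: starts 16:35 at or after S8 ends 09:10 → clear.
S6: starts 17:05 at or after S8 ends 09:10 → clear.
S7: starts 19:00 at or after S8 ends 09:10 → clear.

No — it doesn't clash with anything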